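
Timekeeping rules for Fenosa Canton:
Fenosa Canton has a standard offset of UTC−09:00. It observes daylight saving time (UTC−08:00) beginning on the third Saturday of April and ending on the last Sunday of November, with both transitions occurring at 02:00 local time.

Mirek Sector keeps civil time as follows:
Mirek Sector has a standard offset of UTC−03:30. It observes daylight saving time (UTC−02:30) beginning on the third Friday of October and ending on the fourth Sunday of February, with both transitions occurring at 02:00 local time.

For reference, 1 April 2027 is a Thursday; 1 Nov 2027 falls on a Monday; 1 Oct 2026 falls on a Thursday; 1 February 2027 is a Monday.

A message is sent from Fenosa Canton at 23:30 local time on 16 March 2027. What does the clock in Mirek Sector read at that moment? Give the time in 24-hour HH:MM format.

1 April 2027 is a Thursday, so the first Saturday is April 3 and the third is April 17.
1 November 2027 is a Monday, so Sundays fall on 7, 14, 21, 28; the last is November 28.
16 March 2027 is outside the daylight-saving period (17 April – 28 November), so Fenosa Canton is on standard time, UTC−09:00.
23:30 Fenosa Canton + 9h = 08:30 UTC (rolling into the next day, 17 March 2027).
1 October 2026 is a Thursday, so the first Friday is October 2 and the third is October 16.
1 February 2027 is a Monday, so the first Sunday is February 7 and the fourth is February 28.
At the standard offset (UTC−03:30), 08:30 UTC − 3h30m = 05:00 Mirek Sector standard time.
Daylight saving runs 16 October 2026 – 28 February 2027; the standard-time date in Mirek Sector, 17 March 2027, is outside that window, so Mirek Sector is on standard time at UTC−03:30.
08:30 UTC − 3h30m = 05:00 Mirek Sector.

05:00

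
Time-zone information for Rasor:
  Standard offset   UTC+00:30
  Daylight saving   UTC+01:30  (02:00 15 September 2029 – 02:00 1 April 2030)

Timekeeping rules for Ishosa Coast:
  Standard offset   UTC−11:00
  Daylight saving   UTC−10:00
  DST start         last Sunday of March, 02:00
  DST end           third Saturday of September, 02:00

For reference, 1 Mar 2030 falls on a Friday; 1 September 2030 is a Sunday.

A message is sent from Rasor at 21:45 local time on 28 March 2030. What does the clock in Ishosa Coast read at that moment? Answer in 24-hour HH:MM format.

Daylight saving runs 15 September 2029 – 1 April 2030; 28 March 2030 is inside that window, so Rasor is at UTC+01:30.
21:45 Rasor − 1h30m = 20:15 UTC.
1 March 2030 is a Friday, so Sundays fall on 3, 10, 17, 24, 31; the last is March 31.
1 September 2030 is a Sunday, so the first Saturday is September 7 and the third is September 21.
At the standard offset (UTC−11:00), 20:15 UTC − 11h = 09:15 Ishosa Coast standard time.
The standard-time date in Ishosa Coast, 28 March 2030, is outside the daylight-saving period (31 March – 21 September), so Ishosa Coast is on standard time, UTC−11:00.
20:15 UTC − 11h = 09:15 Ishosa Coast.

09:15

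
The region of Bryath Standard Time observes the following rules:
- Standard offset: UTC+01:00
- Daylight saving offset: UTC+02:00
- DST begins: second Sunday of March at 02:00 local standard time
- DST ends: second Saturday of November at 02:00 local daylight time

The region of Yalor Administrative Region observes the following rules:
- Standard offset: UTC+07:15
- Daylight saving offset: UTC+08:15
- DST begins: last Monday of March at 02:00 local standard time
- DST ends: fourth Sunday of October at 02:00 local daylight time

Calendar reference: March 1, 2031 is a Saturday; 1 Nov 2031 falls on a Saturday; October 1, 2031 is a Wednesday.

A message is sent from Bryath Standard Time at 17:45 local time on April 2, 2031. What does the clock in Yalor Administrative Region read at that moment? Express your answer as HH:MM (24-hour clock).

00:00

1 March 2031 is a Saturday, so the first Sunday is March 2 and the second is March 9.
1 November 2031 is a Saturday, so the first Saturday is November 1 and the second is November 8.
April 2, 2031 falls between 9 March and 8 November, so daylight saving is in effect and Bryath Standard Time is at UTC+02:00.
17:45 Bryath Standard Time − 2h = 15:45 UTC.
1 March 2031 is a Saturday, so Mondays fall on 3, 10, 17, 24, 31; the last is March 31.
1 October 2031 is a Wednesday, so the first Sunday is October 5 and the fourth is October 26.
At the standard offset (UTC+07:15), 15:45 UTC + 7h15m = 23:00 Yalor Administrative Region standard time.
Daylight saving runs 31 March – 26 October; the standard-time date in Yalor Administrative Region, April 2, 2031, is inside that window, so Yalor Administrative Region is at UTC+08:15.
15:45 UTC + 8h15m = 00:00 Yalor Administrative Region (rolling into the next day, 3 April 2031).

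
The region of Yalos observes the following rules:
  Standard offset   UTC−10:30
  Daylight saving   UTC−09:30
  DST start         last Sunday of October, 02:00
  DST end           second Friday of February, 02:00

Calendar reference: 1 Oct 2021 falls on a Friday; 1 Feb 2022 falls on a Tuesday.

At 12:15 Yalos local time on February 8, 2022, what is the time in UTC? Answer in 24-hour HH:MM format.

1 October 2021 is a Friday, so Sundays fall on 3, 10, 17, 24, 31; the last is October 31.
1 February 2022 is a Tuesday, so the first Friday is February 4 and the second is February 11.
February 8, 2022 lies within the daylight-saving period (31 October 2021 – 11 February 2022), so Yalos is on daylight time, UTC−09:30.
12:15 local + 9h30m = 21:45 UTC.

21:45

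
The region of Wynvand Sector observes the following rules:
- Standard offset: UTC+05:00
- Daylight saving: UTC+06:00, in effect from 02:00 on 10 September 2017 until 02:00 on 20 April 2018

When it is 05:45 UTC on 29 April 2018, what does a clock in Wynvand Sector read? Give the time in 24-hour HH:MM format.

10:45

At the standard offset (UTC+05:00), 05:45 UTC + 5h = 10:45 Wynvand Sector standard time.
The standard-time date in Wynvand Sector, 29 April 2018, is outside the daylight-saving period (10 September 2017 – 20 April 2018), so Wynvand Sector is on standard time, UTC+05:00.
05:45 UTC + 5h = 10:45 local.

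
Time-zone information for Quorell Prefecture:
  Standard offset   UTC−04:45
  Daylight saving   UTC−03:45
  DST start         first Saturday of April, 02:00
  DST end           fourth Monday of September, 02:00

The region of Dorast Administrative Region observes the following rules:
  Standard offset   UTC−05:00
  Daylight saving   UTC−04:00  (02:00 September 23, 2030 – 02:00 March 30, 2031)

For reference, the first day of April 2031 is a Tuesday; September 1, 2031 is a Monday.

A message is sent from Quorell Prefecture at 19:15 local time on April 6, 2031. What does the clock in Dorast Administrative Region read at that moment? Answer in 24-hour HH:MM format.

18:00

1 April 2031 is a Tuesday, so the first Saturday is April 5.
1 September 2031 is a Monday, so the first Monday is September 1 and the fourth is September 22.
April 6, 2031 lies within the daylight-saving period (5 April – 22 September), so Quorell Prefecture is on daylight time, UTC−03:45.
19:15 Quorell Prefecture + 3h45m = 23:00 UTC.
At the standard offset (UTC−05:00), 23:00 UTC − 5h = 18:00 Dorast Administrative Region standard time.
The standard-time date in Dorast Administrative Region, April 6, 2031, does not fall between 23 September 2030 and 30 March 2031, so daylight saving is not in effect and Dorast Administrative Region is at UTC−05:00.
23:00 UTC − 5h = 18:00 Dorast Administrative Region.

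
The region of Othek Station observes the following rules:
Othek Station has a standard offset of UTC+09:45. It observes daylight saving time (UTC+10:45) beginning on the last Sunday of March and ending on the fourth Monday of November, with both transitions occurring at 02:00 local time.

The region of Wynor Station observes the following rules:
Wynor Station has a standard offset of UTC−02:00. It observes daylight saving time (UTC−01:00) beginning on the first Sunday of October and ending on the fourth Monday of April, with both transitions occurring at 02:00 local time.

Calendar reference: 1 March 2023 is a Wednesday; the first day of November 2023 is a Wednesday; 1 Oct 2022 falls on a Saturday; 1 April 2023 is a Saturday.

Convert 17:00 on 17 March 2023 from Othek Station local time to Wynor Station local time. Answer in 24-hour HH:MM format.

1 March 2023 is a Wednesday, so Sundays fall on 5, 12, 19, 26; the last is March 26.
1 November 2023 is a Wednesday, so the first Monday is November 6 and the fourth is November 27.
17 March 2023 is outside the daylight-saving period (26 March – 27 November), so Othek Station is on standard time, UTC+09:45.
17:00 Othek Station − 9h45m = 07:15 UTC.
1 October 2022 is a Saturday, so the first Sunday is October 2.
1 April 2023 is a Saturday, so the first Monday is April 3 and the fourth is April 24.
At the standard offset (UTC−02:00), 07:15 UTC − 2h = 05:15 Wynor Station standard time.
The standard-time date in Wynor Station, 17 March 2023, lies within the daylight-saving period (2 October 2022 – 24 April 2023), so Wynor Station is on daylight time, UTC−01:00.
07:15 UTC − 1h = 06:15 Wynor Station.

06:15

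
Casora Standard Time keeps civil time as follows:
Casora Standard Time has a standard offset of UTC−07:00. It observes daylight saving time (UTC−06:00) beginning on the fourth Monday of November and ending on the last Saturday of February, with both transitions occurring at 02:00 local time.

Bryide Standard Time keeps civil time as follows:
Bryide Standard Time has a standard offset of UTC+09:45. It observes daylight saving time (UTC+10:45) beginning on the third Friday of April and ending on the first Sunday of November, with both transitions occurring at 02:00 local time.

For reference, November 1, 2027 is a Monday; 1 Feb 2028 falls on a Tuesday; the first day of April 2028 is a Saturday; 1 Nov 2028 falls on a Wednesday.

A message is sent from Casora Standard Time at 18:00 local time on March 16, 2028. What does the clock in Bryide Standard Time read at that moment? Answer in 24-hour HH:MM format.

10:45

1 November 2027 is a Monday, so the first Monday is November 1 and the fourth is November 22.
1 February 2028 is a Tuesday, so Saturdays fall on 5, 12, 19, 26; the last is February 26.
Daylight saving runs 22 November 2027 – 26 February 2028; March 16, 2028 is outside that window, so Casora Standard Time is on standard time at UTC−07:00.
18:00 Casora Standard Time + 7h = 01:00 UTC (rolling into the next day, 17 March 2028).
1 April 2028 is a Saturday, so the first Friday is April 7 and the third is April 21.
1 November 2028 is a Wednesday, so the first Sunday is November 5.
At the standard offset (UTC+09:45), 01:00 UTC + 9h45m = 10:45 Bryide Standard Time standard time.
The standard-time date in Bryide Standard Time, March 17, 2028, does not fall between 21 April and 5 November, so daylight saving is not in effect and Bryide Standard Time is at UTC+09:45.
01:00 UTC + 9h45m = 10:45 Bryide Standard Time.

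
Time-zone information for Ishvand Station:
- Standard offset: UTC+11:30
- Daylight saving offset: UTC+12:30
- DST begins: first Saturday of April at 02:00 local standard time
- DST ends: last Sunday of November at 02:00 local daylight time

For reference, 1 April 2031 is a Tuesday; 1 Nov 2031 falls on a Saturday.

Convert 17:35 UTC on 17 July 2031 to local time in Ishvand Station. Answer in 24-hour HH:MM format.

1 April 2031 is a Tuesday, so the first Saturday is April 5.
1 November 2031 is a Saturday, so Sundays fall on 2, 9, 16, 23, 30; the last is November 30.
At the standard offset (UTC+11:30), 17:35 UTC + 11h30m = 05:05 Ishvand Station standard time (rolling into the next day, 18 July 2031).
The standard-time date in Ishvand Station, 18 July 2031, falls between 5 April and 30 November, so daylight saving is in effect and Ishvand Station is at UTC+12:30.
17:35 UTC + 12h30m = 06:05 local (rolling into the next day, 18 July 2031).

06:05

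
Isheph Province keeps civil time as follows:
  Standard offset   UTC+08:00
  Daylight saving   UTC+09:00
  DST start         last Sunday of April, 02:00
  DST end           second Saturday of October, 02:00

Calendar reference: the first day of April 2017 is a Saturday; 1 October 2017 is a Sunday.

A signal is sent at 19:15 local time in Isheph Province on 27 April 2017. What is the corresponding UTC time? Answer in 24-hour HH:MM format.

1 April 2017 is a Saturday, so Sundays fall on 2, 9, 16, 23, 30; the last is April 30.
1 October 2017 is a Sunday, so the first Saturday is October 7 and the second is October 14.
27 April 2017 is outside the daylight-saving period (30 April – 14 October), so Isheph Province is on standard time, UTC+08:00.
19:15 local − 8h = 11:15 UTC.

11:15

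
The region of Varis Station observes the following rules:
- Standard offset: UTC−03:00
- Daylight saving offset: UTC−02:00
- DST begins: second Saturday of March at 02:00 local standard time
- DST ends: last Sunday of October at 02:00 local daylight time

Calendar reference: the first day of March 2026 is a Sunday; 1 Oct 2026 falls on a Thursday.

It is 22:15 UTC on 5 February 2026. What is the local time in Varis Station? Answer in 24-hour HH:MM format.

19:15

1 March 2026 is a Sunday, so the first Saturday is March 7 and the second is March 14.
1 October 2026 is a Thursday, so Sundays fall on 4, 11, 18, 25; the last is October 25.
At the standard offset (UTC−03:00), 22:15 UTC − 3h = 19:15 Varis Station standard time.
The standard-time date in Varis Station, 5 February 2026, is outside the daylight-saving period (14 March – 25 October), so Varis Station is on standard time, UTC−03:00.
22:15 UTC − 3h = 19:15 local.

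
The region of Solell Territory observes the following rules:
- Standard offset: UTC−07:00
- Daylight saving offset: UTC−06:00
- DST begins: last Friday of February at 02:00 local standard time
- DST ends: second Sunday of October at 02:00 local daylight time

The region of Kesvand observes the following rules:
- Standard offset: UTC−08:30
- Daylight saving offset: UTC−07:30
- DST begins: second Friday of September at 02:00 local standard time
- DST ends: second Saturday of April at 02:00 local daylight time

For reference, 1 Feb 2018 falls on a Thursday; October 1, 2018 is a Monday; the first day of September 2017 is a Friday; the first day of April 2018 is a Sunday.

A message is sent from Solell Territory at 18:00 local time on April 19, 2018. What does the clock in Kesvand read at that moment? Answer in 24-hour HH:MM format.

1 February 2018 is a Thursday, so Fridays fall on 2, 9, 16, 23; the last is February 23.
1 October 2018 is a Monday, so the first Sunday is October 7 and the second is October 14.
April 19, 2018 falls between 23 February and 14 October, so daylight saving is in effect and Solell Territory is at UTC−06:00.
18:00 Solell Territory + 6h = 00:00 UTC (rolling into the next day, 20 April 2018).
1 September 2017 is a Friday, so the first Friday is September 1 and the second is September 8.
1 April 2018 is a Sunday, so the first Saturday is April 7 and the second is April 14.
At the standard offset (UTC−08:30), 00:00 UTC − 8h30m = 15:30 Kesvand standard time (rolling into the previous day, 19 April 2018).
Daylight saving runs 8 September 2017 – 14 April 2018; the standard-time date in Kesvand, April 19, 2018, is outside that window, so Kesvand is on standard time at UTC−08:30.
00:00 UTC − 8h30m = 15:30 Kesvand (rolling into the previous day, 19 April 2018).

15:30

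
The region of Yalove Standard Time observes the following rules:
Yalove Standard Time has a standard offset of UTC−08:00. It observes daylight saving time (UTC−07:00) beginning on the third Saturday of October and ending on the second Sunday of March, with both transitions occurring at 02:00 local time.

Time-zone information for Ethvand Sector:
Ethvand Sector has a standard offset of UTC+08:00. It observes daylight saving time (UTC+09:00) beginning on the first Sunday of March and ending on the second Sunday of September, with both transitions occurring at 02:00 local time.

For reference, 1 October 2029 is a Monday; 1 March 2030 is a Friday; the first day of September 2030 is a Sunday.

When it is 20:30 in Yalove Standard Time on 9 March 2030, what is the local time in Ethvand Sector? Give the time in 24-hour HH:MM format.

1 October 2029 is a Monday, so the first Saturday is October 6 and the third is October 20.
1 March 2030 is a Friday, so the first Sunday is March 3 and the second is March 10.
9 March 2030 lies within the daylight-saving period (20 October 2029 – 10 March 2030), so Yalove Standard Time is on daylight time, UTC−07:00.
20:30 Yalove Standard Time + 7h = 03:30 UTC (rolling into the next day, 10 March 2030).
1 March 2030 is a Friday, so the first Sunday is March 3.
1 September 2030 is a Sunday, so the first Sunday is September 1 and the second is September 8.
At the standard offset (UTC+08:00), 03:30 UTC + 8h = 11:30 Ethvand Sector standard time.
Daylight saving runs 3 March – 8 September; the standard-time date in Ethvand Sector, 10 March 2030, is inside that window, so Ethvand Sector is at UTC+09:00.
03:30 UTC + 9h = 12:30 Ethvand Sector.

12:30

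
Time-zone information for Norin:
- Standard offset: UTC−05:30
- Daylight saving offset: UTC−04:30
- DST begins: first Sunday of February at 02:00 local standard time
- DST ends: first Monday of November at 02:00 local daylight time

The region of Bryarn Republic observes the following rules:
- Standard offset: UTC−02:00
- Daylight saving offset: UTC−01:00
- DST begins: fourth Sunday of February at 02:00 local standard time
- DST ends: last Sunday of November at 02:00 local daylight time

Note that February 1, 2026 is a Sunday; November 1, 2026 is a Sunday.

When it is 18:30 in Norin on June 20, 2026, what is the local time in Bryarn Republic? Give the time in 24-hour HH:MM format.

22:00

1 February 2026 is a Sunday, so the first Sunday is February 1.
1 November 2026 is a Sunday, so the first Monday is November 2.
June 20, 2026 falls between 1 February and 2 November, so daylight saving is in effect and Norin is at UTC−04:30.
18:30 Norin + 4h30m = 23:00 UTC.
1 February 2026 is a Sunday, so the first Sunday is February 1 and the fourth is February 22.
1 November 2026 is a Sunday, so Sundays fall on 1, 8, 15, 22, 29; the last is November 29.
At the standard offset (UTC−02:00), 23:00 UTC − 2h = 21:00 Bryarn Republic standard time.
Daylight saving runs 22 February – 29 November; the standard-time date in Bryarn Republic, June 20, 2026, is inside that window, so Bryarn Republic is at UTC−01:00.
23:00 UTC − 1h = 22:00 Bryarn Republic.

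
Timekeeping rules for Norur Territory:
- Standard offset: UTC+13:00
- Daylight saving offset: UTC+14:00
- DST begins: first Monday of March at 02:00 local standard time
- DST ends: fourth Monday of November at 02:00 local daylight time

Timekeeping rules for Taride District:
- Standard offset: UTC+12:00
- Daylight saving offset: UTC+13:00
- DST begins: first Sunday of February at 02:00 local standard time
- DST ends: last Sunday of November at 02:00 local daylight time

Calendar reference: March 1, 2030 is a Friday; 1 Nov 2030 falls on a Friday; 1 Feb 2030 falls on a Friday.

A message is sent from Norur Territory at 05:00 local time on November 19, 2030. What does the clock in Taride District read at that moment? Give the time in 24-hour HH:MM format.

04:00

1 March 2030 is a Friday, so the first Monday is March 4.
1 November 2030 is a Friday, so the first Monday is November 4 and the fourth is November 25.
November 19, 2030 lies within the daylight-saving period (4 March – 25 November), so Norur Territory is on daylight time, UTC+14:00.
05:00 Norur Territory − 14h = 15:00 UTC (rolling into the previous day, 18 November 2030).
1 February 2030 is a Friday, so the first Sunday is February 3.
1 November 2030 is a Friday, so Sundays fall on 3, 10, 17, 24; the last is November 24.
At the standard offset (UTC+12:00), 15:00 UTC + 12h = 03:00 Taride District standard time (rolling into the next day, 19 November 2030).
The standard-time date in Taride District, November 19, 2030, lies within the daylight-saving period (3 February – 24 November), so Taride District is on daylight time, UTC+13:00.
15:00 UTC + 13h = 04:00 Taride District (rolling into the next day, 19 November 2030).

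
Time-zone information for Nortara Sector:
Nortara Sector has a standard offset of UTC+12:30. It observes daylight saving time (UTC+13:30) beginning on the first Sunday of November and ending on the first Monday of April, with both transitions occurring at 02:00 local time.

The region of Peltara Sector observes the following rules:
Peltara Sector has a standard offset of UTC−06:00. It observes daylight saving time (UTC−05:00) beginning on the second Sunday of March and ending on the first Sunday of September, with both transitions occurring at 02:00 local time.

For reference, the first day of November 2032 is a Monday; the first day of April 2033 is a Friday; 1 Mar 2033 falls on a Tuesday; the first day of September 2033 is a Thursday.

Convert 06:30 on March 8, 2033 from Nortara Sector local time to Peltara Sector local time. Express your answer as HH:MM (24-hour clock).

11:00

1 November 2032 is a Monday, so the first Sunday is November 7.
1 April 2033 is a Friday, so the first Monday is April 4.
March 8, 2033 lies within the daylight-saving period (7 November 2032 – 4 April 2033), so Nortara Sector is on daylight time, UTC+13:30.
06:30 Nortara Sector − 13h30m = 17:00 UTC (rolling into the previous day, 7 March 2033).
1 March 2033 is a Tuesday, so the first Sunday is March 6 and the second is March 13.
1 September 2033 is a Thursday, so the first Sunday is September 4.
At the standard offset (UTC−06:00), 17:00 UTC − 6h = 11:00 Peltara Sector standard time.
The standard-time date in Peltara Sector, March 7, 2033, is outside the daylight-saving period (13 March – 4 September), so Peltara Sector is on standard time, UTC−06:00.
17:00 UTC − 6h = 11:00 Peltara Sector.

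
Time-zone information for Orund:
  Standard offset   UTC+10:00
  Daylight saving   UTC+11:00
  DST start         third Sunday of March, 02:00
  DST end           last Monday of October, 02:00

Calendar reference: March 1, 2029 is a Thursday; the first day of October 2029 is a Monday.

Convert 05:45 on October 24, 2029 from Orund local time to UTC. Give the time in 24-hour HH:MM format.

1 March 2029 is a Thursday, so the first Sunday is March 4 and the third is March 18.
1 October 2029 is a Monday, so Mondays fall on 1, 8, 15, 22, 29; the last is October 29.
October 24, 2029 falls between 18 March and 29 October, so daylight saving is in effect and Orund is at UTC+11:00.
05:45 local − 11h = 18:45 UTC (rolling into the previous day, 23 October 2029).

18:45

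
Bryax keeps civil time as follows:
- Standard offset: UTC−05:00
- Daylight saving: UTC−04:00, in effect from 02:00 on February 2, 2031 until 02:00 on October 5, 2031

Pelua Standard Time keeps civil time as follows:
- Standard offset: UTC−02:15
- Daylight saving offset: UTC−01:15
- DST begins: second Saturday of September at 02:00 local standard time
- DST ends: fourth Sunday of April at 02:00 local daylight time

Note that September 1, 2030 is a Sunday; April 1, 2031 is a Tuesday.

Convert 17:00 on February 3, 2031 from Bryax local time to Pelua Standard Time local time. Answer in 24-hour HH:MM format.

19:45

February 3, 2031 falls between 2 February and 5 October, so daylight saving is in effect and Bryax is at UTC−04:00.
17:00 Bryax + 4h = 21:00 UTC.
1 September 2030 is a Sunday, so the first Saturday is September 7 and the second is September 14.
1 April 2031 is a Tuesday, so the first Sunday is April 6 and the fourth is April 27.
At the standard offset (UTC−02:15), 21:00 UTC − 2h15m = 18:45 Pelua Standard Time standard time.
Daylight saving runs 14 September 2030 – 27 April 2031; the standard-time date in Pelua Standard Time, February 3, 2031, is inside that window, so Pelua Standard Time is at UTC−01:15.
21:00 UTC − 1h15m = 19:45 Pelua Standard Time.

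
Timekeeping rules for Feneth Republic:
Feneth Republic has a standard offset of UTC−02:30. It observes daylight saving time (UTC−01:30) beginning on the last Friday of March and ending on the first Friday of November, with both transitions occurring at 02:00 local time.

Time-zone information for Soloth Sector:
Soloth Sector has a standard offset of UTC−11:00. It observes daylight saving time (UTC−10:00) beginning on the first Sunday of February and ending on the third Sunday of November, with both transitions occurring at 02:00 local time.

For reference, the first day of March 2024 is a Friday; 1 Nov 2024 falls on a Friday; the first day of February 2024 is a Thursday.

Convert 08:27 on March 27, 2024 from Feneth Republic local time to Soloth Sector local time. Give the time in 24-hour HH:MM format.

1 March 2024 is a Friday, so Fridays fall on 1, 8, 15, 22, 29; the last is March 29.
1 November 2024 is a Friday, so the first Friday is November 1.
March 27, 2024 does not fall between 29 March and 1 November, so daylight saving is not in effect and Feneth Republic is at UTC−02:30.
08:27 Feneth Republic + 2h30m = 10:57 UTC.
1 February 2024 is a Thursday, so the first Sunday is February 4.
1 November 2024 is a Friday, so the first Sunday is November 3 and the third is November 17.
At the standard offset (UTC−11:00), 10:57 UTC − 11h = 23:57 Soloth Sector standard time (rolling into the previous day, 26 March 2024).
The standard-time date in Soloth Sector, March 26, 2024, lies within the daylight-saving period (4 February – 17 November), so Soloth Sector is on daylight time, UTC−10:00.
10:57 UTC − 10h = 00:57 Soloth Sector.

00:57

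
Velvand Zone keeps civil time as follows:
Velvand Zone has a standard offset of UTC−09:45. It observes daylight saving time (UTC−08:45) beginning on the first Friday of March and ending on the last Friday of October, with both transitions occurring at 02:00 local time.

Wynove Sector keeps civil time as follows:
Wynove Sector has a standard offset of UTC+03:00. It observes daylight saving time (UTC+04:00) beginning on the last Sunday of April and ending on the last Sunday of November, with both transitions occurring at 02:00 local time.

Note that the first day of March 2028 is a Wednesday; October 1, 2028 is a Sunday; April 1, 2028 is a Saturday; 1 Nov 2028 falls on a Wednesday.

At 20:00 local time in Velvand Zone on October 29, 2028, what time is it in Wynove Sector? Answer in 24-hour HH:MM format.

09:45

1 March 2028 is a Wednesday, so the first Friday is March 3.
1 October 2028 is a Sunday, so Fridays fall on 6, 13, 20, 27; the last is October 27.
Daylight saving runs 3 March – 27 October; October 29, 2028 is outside that window, so Velvand Zone is on standard time at UTC−09:45.
20:00 Velvand Zone + 9h45m = 05:45 UTC (rolling into the next day, 30 October 2028).
1 April 2028 is a Saturday, so Sundays fall on 2, 9, 16, 23, 30; the last is April 30.
1 November 2028 is a Wednesday, so Sundays fall on 5, 12, 19, 26; the last is November 26.
At the standard offset (UTC+03:00), 05:45 UTC + 3h = 08:45 Wynove Sector standard time.
The standard-time date in Wynove Sector, October 30, 2028, falls between 30 April and 26 November, so daylight saving is in effect and Wynove Sector is at UTC+04:00.
05:45 UTC + 4h = 09:45 Wynove Sector.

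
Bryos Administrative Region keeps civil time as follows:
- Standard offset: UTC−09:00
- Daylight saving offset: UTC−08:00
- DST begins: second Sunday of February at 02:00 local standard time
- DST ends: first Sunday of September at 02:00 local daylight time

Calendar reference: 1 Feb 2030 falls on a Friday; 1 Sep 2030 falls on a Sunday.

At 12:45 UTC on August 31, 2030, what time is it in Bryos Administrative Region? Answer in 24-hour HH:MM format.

1 February 2030 is a Friday, so the first Sunday is February 3 and the second is February 10.
1 September 2030 is a Sunday, so the first Sunday is September 1.
At the standard offset (UTC−09:00), 12:45 UTC − 9h = 03:45 Bryos Administrative Region standard time.
Daylight saving runs 10 February – 1 September; the standard-time date in Bryos Administrative Region, August 31, 2030, is inside that window, so Bryos Administrative Region is at UTC−08:00.
12:45 UTC − 8h = 04:45 local.

04:45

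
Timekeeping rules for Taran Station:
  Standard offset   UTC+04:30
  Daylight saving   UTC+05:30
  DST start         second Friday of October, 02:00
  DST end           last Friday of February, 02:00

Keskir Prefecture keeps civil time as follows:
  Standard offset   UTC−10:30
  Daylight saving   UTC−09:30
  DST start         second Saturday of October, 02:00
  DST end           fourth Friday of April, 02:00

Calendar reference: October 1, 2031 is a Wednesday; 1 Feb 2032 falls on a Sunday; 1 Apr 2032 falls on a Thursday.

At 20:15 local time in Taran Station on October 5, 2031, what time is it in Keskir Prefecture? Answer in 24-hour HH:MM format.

05:15

1 October 2031 is a Wednesday, so the first Friday is October 3 and the second is October 10.
1 February 2032 is a Sunday, so Fridays fall on 6, 13, 20, 27; the last is February 27.
October 5, 2031 is outside the daylight-saving period (10 October 2031 – 27 February 2032), so Taran Station is on standard time, UTC+04:30.
20:15 Taran Station − 4h30m = 15:45 UTC.
1 October 2031 is a Wednesday, so the first Saturday is October 4 and the second is October 11.
1 April 2032 is a Thursday, so the first Friday is April 2 and the fourth is April 23.
At the standard offset (UTC−10:30), 15:45 UTC − 10h30m = 05:15 Keskir Prefecture standard time.
The standard-time date in Keskir Prefecture, October 5, 2031, does not fall between 11 October 2031 and 23 April 2032, so daylight saving is not in effect and Keskir Prefecture is at UTC−10:30.
15:45 UTC − 10h30m = 05:15 Keskir Prefecture.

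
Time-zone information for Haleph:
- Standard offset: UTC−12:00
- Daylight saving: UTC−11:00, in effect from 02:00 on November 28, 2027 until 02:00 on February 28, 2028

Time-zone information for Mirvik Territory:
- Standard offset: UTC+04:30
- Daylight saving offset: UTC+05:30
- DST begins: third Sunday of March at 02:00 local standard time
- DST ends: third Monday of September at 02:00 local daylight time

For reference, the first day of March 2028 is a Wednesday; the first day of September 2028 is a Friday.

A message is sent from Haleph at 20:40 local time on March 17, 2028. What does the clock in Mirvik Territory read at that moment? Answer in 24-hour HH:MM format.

Daylight saving runs 28 November 2027 – 28 February 2028; March 17, 2028 is outside that window, so Haleph is on standard time at UTC−12:00.
20:40 Haleph + 12h = 08:40 UTC (rolling into the next day, 18 March 2028).
1 March 2028 is a Wednesday, so the first Sunday is March 5 and the third is March 19.
1 September 2028 is a Friday, so the first Monday is September 4 and the third is September 18.
At the standard offset (UTC+04:30), 08:40 UTC + 4h30m = 13:10 Mirvik Territory standard time.
Daylight saving runs 19 March – 18 September; the standard-time date in Mirvik Territory, March 18, 2028, is outside that window, so Mirvik Territory is on standard time at UTC+04:30.
08:40 UTC + 4h30m = 13:10 Mirvik Territory.

13:10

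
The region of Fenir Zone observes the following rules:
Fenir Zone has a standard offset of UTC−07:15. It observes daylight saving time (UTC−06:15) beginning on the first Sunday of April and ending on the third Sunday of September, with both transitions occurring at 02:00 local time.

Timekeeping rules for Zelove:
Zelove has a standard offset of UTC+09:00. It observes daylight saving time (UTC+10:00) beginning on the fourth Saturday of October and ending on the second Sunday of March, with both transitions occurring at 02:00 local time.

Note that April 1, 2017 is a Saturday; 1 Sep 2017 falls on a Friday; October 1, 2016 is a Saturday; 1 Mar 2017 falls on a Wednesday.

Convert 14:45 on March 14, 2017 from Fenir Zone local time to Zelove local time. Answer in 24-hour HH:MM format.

1 April 2017 is a Saturday, so the first Sunday is April 2.
1 September 2017 is a Friday, so the first Sunday is September 3 and the third is September 17.
March 14, 2017 does not fall between 2 April and 17 September, so daylight saving is not in effect and Fenir Zone is at UTC−07:15.
14:45 Fenir Zone + 7h15m = 22:00 UTC.
1 October 2016 is a Saturday, so the first Saturday is October 1 and the fourth is October 22.
1 March 2017 is a Wednesday, so the first Sunday is March 5 and the second is March 12.
At the standard offset (UTC+09:00), 22:00 UTC + 9h = 07:00 Zelove standard time (rolling into the next day, 15 March 2017).
The standard-time date in Zelove, March 15, 2017, does not fall between 22 October 2016 and 12 March 2017, so daylight saving is not in effect and Zelove is at UTC+09:00.
22:00 UTC + 9h = 07:00 Zelove (rolling into the next day, 15 March 2017).

07:00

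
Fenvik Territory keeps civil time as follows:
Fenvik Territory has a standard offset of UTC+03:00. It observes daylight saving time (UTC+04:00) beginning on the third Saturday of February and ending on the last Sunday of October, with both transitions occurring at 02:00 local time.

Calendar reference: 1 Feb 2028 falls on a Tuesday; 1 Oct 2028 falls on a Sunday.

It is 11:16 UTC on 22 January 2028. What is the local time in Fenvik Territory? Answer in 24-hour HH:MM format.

1 February 2028 is a Tuesday, so the first Saturday is February 5 and the third is February 19.
1 October 2028 is a Sunday, so Sundays fall on 1, 8, 15, 22, 29; the last is October 29.
At the standard offset (UTC+03:00), 11:16 UTC + 3h = 14:16 Fenvik Territory standard time.
The standard-time date in Fenvik Territory, 22 January 2028, is outside the daylight-saving period (19 February – 29 October), so Fenvik Territory is on standard time, UTC+03:00.
11:16 UTC + 3h = 14:16 local.

14:16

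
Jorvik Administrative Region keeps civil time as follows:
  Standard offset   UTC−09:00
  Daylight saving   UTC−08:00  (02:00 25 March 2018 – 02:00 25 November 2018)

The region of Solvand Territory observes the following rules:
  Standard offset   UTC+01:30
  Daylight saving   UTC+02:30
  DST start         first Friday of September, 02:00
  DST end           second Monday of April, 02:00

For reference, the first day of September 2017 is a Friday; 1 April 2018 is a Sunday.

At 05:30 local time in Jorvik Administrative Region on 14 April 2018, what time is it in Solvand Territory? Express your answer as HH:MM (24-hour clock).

15:00

14 April 2018 falls between 25 March and 25 November, so daylight saving is in effect and Jorvik Administrative Region is at UTC−08:00.
05:30 Jorvik Administrative Region + 8h = 13:30 UTC.
1 September 2017 is a Friday, so the first Friday is September 1.
1 April 2018 is a Sunday, so the first Monday is April 2 and the second is April 9.
At the standard offset (UTC+01:30), 13:30 UTC + 1h30m = 15:00 Solvand Territory standard time.
Daylight saving runs 1 September 2017 – 9 April 2018; the standard-time date in Solvand Territory, 14 April 2018, is outside that window, so Solvand Territory is on standard time at UTC+01:30.
13:30 UTC + 1h30m = 15:00 Solvand Territory.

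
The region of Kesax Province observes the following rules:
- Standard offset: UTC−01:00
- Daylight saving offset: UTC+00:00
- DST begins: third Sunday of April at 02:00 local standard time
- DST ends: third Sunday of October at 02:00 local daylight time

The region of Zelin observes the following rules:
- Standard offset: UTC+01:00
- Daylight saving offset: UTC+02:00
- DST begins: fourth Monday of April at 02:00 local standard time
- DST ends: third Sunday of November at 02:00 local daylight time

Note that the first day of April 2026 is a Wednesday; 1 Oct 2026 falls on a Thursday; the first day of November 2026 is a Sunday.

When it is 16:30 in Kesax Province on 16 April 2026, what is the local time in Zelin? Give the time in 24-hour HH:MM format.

1 April 2026 is a Wednesday, so the first Sunday is April 5 and the third is April 19.
1 October 2026 is a Thursday, so the first Sunday is October 4 and the third is October 18.
16 April 2026 is outside the daylight-saving period (19 April – 18 October), so Kesax Province is on standard time, UTC−01:00.
16:30 Kesax Province + 1h = 17:30 UTC.
1 April 2026 is a Wednesday, so the first Monday is April 6 and the fourth is April 27.
1 November 2026 is a Sunday, so the first Sunday is November 1 and the third is November 15.
At the standard offset (UTC+01:00), 17:30 UTC + 1h = 18:30 Zelin standard time.
The standard-time date in Zelin, 16 April 2026, is outside the daylight-saving period (27 April – 15 November), so Zelin is on standard time, UTC+01:00.
17:30 UTC + 1h = 18:30 Zelin.

18:30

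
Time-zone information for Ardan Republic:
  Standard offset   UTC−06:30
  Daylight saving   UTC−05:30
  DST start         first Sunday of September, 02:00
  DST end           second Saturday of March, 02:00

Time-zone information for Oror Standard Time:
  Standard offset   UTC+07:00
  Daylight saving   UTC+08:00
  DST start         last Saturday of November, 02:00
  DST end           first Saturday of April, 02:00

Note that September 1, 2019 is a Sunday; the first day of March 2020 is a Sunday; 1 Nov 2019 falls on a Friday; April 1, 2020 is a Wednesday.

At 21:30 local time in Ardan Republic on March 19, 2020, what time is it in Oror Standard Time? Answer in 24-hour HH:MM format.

12:00

1 September 2019 is a Sunday, so the first Sunday is September 1.
1 March 2020 is a Sunday, so the first Saturday is March 7 and the second is March 14.
March 19, 2020 is outside the daylight-saving period (1 September 2019 – 14 March 2020), so Ardan Republic is on standard time, UTC−06:30.
21:30 Ardan Republic + 6h30m = 04:00 UTC (rolling into the next day, 20 March 2020).
1 November 2019 is a Friday, so Saturdays fall on 2, 9, 16, 23, 30; the last is November 30.
1 April 2020 is a Wednesday, so the first Saturday is April 4.
At the standard offset (UTC+07:00), 04:00 UTC + 7h = 11:00 Oror Standard Time standard time.
The standard-time date in Oror Standard Time, March 20, 2020, lies within the daylight-saving period (30 November 2019 – 4 April 2020), so Oror Standard Time is on daylight time, UTC+08:00.
04:00 UTC + 8h = 12:00 Oror Standard Time.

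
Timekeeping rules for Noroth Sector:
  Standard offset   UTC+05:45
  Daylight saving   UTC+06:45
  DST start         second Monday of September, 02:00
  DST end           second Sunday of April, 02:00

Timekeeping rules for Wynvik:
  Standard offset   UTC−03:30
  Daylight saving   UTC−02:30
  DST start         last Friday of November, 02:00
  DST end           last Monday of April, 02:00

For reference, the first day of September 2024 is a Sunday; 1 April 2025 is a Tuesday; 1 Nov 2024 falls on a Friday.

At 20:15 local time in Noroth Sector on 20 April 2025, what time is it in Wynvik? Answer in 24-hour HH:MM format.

12:00

1 September 2024 is a Sunday, so the first Monday is September 2 and the second is September 9.
1 April 2025 is a Tuesday, so the first Sunday is April 6 and the second is April 13.
Daylight saving runs 9 September 2024 – 13 April 2025; 20 April 2025 is outside that window, so Noroth Sector is on standard time at UTC+05:45.
20:15 Noroth Sector − 5h45m = 14:30 UTC.
1 November 2024 is a Friday, so Fridays fall on 1, 8, 15, 22, 29; the last is November 29.
1 April 2025 is a Tuesday, so Mondays fall on 7, 14, 21, 28; the last is April 28.
At the standard offset (UTC−03:30), 14:30 UTC − 3h30m = 11:00 Wynvik standard time.
Daylight saving runs 29 November 2024 – 28 April 2025; the standard-time date in Wynvik, 20 April 2025, is inside that window, so Wynvik is at UTC−02:30.
14:30 UTC − 2h30m = 12:00 Wynvik.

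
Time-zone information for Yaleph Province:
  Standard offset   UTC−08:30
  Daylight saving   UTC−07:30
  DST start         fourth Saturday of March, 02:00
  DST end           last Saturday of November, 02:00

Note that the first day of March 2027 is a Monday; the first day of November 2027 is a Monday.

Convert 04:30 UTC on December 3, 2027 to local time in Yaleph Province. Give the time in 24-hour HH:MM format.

1 March 2027 is a Monday, so the first Saturday is March 6 and the fourth is March 27.
1 November 2027 is a Monday, so Saturdays fall on 6, 13, 20, 27; the last is November 27.
At the standard offset (UTC−08:30), 04:30 UTC − 8h30m = 20:00 Yaleph Province standard time (rolling into the previous day, 2 December 2027).
The standard-time date in Yaleph Province, December 2, 2027, does not fall between 27 March and 27 November, so daylight saving is not in effect and Yaleph Province is at UTC−08:30.
04:30 UTC − 8h30m = 20:00 local (rolling into the previous day, 2 December 2027).

20:00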